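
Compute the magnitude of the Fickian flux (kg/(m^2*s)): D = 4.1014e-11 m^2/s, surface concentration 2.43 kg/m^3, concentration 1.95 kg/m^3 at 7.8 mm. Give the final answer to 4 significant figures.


J = -D * (dC/dx) = D * (C1 - C2) / dx
J = 4.1014e-11 * (2.43 - 1.95) / 7.8e-03
J = 2.524e-09 kg/(m^2*s)


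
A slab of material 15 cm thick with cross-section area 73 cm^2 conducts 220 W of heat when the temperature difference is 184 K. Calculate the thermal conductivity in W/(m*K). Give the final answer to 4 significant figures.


k = Q*L / (A*dT)
L = 0.15 m, A = 7.3e-03 m^2
k = 220 * 0.15 / (7.3e-03 * 184)
k = 24.57 W/(m*K)


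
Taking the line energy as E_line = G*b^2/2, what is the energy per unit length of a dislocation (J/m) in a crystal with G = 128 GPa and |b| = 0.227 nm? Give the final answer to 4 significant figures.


E = G*b^2/2
b = 0.227 nm = 2.27e-10 m
G = 128 GPa = 1.28e+11 Pa
E = 0.5 * 1.28e+11 * (2.27e-10)^2
E = 3.298e-09 J/m


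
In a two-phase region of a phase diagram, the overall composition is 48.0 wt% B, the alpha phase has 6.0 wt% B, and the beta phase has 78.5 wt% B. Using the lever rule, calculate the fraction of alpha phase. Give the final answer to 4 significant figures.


f_alpha = (C_beta - C0) / (C_beta - C_alpha)
f_alpha = (78.5 - 48.0) / (78.5 - 6.0)
f_alpha = 0.4207


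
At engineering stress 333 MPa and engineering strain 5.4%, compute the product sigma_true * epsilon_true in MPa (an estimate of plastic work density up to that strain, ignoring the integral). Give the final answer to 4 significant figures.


sigma_true = sigma_eng * (1 + epsilon_eng)
sigma_true = 333 * (1 + 0.054) = 350.982 MPa
epsilon_true = ln(1 + epsilon_eng)
epsilon_true = ln(1 + 0.054) = 0.0525925
sigma_true * epsilon_true = 350.982 * 0.0525925 = 18.46 MPa


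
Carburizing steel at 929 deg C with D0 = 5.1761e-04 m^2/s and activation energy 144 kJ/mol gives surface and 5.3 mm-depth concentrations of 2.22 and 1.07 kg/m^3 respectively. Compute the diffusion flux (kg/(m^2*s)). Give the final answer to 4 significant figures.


Step 1: D = D0 * exp(-Qd/(R*T))
T = 929 + 273.15 = 1202.15 K
D = 5.1761e-04 * exp(-144e3 / (8.314 * 1202.15)) = 2.86306e-10 m^2/s
Step 2: J = D * (C1 - C2) / dx
J = 2.86306e-10 * (2.22 - 1.07) / 5.3e-03
J = 6.212e-08 kg/(m^2*s)


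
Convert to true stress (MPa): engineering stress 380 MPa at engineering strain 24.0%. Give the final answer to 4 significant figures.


sigma_true = sigma_eng * (1 + epsilon_eng)
sigma_true = 380 * (1 + 0.24)
sigma_true = 471.2 MPa


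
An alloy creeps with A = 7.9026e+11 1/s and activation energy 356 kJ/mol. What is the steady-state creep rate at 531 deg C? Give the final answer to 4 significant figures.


rate = A * exp(-Q / (R*T))
T = 531 + 273.15 = 804.15 K
rate = 7.9026e+11 * exp(-356e3 / (8.314 * 804.15))
rate = 5.922e-12 1/s


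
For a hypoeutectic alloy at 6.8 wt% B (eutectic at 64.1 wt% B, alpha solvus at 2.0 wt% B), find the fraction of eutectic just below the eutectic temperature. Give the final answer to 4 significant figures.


f_primary = (C_e - C0) / (C_e - C_alpha_max)
f_primary = (64.1 - 6.8) / (64.1 - 2.0)
f_primary = 0.922705
f_eutectic = 1 - 0.922705 = 0.07729


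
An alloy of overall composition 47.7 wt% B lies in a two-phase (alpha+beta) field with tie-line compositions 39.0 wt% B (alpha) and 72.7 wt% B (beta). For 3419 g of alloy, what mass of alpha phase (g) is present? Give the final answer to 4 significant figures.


f_alpha = (C_beta - C0) / (C_beta - C_alpha)
f_alpha = (72.7 - 47.7) / (72.7 - 39.0) = 0.74184
m_alpha = f_alpha * m_total = 0.74184 * 3419 = 2536 g


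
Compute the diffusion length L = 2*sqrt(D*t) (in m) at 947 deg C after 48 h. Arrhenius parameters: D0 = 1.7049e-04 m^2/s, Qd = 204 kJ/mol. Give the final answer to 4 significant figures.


Step 1: D = D0 * exp(-Qd/(R*T))
T = 1220.15 K
D = 1.7049e-04 * exp(-204e3 / (8.314 * 1220.15)) = 3.14877e-13 m^2/s
Step 2: L = 2*sqrt(D*t)
t = 48 h = 172800 s
L = 2*sqrt(3.14877e-13 * 172800) = 4.665e-04 m


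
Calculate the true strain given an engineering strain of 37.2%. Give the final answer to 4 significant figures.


epsilon_true = ln(1 + epsilon_eng)
epsilon_true = ln(1 + 0.372)
epsilon_true = 0.3163


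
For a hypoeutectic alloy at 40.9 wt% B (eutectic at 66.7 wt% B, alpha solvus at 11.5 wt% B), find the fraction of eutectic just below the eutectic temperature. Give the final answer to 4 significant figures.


f_primary = (C_e - C0) / (C_e - C_alpha_max)
f_primary = (66.7 - 40.9) / (66.7 - 11.5)
f_primary = 0.467391
f_eutectic = 1 - 0.467391 = 0.5326


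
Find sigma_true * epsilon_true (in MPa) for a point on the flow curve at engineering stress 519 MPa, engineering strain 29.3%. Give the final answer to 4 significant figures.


sigma_true = sigma_eng * (1 + epsilon_eng)
sigma_true = 519 * (1 + 0.293) = 671.067 MPa
epsilon_true = ln(1 + epsilon_eng)
epsilon_true = ln(1 + 0.293) = 0.256965
sigma_true * epsilon_true = 671.067 * 0.256965 = 172.4 MPa


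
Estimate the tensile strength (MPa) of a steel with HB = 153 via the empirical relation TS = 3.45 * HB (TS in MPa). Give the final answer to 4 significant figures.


TS (MPa) = 3.45 * HB
TS = 3.45 * 153
TS = 527.9 MPa


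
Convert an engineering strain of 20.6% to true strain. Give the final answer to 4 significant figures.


epsilon_true = ln(1 + epsilon_eng)
epsilon_true = ln(1 + 0.206)
epsilon_true = 0.1873


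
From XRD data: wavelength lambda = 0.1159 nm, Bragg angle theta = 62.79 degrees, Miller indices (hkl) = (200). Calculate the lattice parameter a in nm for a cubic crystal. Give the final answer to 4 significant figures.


d = lambda / (2*sin(theta))
d = 0.1159 / (2*sin(62.79 deg))
d = 0.0651609 nm
a = d * sqrt(h^2+k^2+l^2) = 0.0651609 * sqrt(4)
a = 0.1303 nm


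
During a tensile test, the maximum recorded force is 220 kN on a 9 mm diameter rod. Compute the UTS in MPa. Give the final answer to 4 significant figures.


A0 = pi*(d/2)^2 = pi*(9/2)^2 = 63.6173 mm^2
UTS = F_max / A0 = 220*1000 / 63.6173
UTS = 3458 MPa


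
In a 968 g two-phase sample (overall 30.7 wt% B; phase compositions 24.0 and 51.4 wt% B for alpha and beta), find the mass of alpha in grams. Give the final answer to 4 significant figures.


f_alpha = (C_beta - C0) / (C_beta - C_alpha)
f_alpha = (51.4 - 30.7) / (51.4 - 24.0) = 0.755474
m_alpha = f_alpha * m_total = 0.755474 * 968 = 731.3 g


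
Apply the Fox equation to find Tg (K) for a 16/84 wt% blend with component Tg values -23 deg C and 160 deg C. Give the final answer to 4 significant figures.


1/Tg = w1/Tg1 + w2/Tg2 (in Kelvin)
Tg1 = 250.15 K, Tg2 = 433.15 K
1/Tg = 0.16/250.15 + 0.84/433.15
Tg = 387.8 K


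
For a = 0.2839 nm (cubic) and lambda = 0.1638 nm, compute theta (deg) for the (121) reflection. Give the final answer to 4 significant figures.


d = a / sqrt(h^2+k^2+l^2)
d = 0.2839 / sqrt(6) = 0.115902 nm
lambda = 2*d*sin(theta)  =>  sin(theta) = lambda / (2*d)
sin(theta) = 0.1638 / (2 * 0.115902) = 0.706633
theta = 44.96 deg


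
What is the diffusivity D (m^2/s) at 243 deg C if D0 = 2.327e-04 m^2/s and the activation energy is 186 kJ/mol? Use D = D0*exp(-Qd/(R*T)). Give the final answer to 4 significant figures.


D = D0 * exp(-Qd / (R*T))
T = 516.15 K
D = 2.327e-04 * exp(-186e3 / (8.314 * 516.15))
D = 3.49e-23 m^2/s


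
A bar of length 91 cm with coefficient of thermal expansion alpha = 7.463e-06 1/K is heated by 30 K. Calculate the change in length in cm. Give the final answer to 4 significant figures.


dL = L0 * alpha * dT
dL = 91 * 7.463e-06 * 30
dL = 0.02037 cm


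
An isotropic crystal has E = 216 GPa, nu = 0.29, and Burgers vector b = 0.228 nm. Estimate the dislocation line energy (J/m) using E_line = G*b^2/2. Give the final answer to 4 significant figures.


Step 1: G = E / (2*(1+nu))
G = 216 / (2*(1+0.29)) = 83.7209 GPa = 8.37209e+10 Pa
Step 2: E_line = G*b^2/2
b = 0.228 nm = 2.28e-10 m
E_line = 0.5 * 8.37209e+10 * (2.28e-10)^2 = 2.176e-09 J/m


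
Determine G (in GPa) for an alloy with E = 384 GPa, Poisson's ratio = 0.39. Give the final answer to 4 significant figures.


G = E / (2*(1+nu))
G = 384 / (2*(1+0.39))
G = 138.1 GPa


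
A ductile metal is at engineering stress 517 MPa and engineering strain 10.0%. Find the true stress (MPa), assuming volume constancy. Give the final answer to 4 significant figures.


sigma_true = sigma_eng * (1 + epsilon_eng)
sigma_true = 517 * (1 + 0.1)
sigma_true = 568.7 MPa


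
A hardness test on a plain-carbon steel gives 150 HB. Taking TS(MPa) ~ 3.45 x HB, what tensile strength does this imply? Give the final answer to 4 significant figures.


TS (MPa) = 3.45 * HB
TS = 3.45 * 150
TS = 517.5 MPa


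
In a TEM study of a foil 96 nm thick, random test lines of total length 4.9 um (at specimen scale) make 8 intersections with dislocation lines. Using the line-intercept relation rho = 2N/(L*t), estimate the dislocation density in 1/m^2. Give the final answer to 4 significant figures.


rho = 2N / (L * t)
L = 4.9 um = 4.9e-06 m, t = 96 nm = 9.6e-08 m
rho = 2 * 8 / (4.9e-06 * 9.6e-08)
rho = 3.401e+13 1/m^2


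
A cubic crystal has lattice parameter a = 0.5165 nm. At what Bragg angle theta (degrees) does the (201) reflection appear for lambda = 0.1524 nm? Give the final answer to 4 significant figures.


d = a / sqrt(h^2+k^2+l^2)
d = 0.5165 / sqrt(5) = 0.230986 nm
lambda = 2*d*sin(theta)  =>  sin(theta) = lambda / (2*d)
sin(theta) = 0.1524 / (2 * 0.230986) = 0.32989
theta = 19.26 deg


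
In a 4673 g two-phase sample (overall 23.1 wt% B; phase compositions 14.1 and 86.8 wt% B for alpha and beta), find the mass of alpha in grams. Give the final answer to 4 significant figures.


f_alpha = (C_beta - C0) / (C_beta - C_alpha)
f_alpha = (86.8 - 23.1) / (86.8 - 14.1) = 0.876204
m_alpha = f_alpha * m_total = 0.876204 * 4673 = 4094 g


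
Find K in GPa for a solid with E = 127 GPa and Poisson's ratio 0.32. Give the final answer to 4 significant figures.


K = E / (3*(1-2*nu))
K = 127 / (3*(1-2*0.32))
K = 117.6 GPa


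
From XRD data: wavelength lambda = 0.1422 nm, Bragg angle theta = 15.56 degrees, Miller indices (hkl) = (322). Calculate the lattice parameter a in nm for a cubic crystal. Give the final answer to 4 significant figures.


d = lambda / (2*sin(theta))
d = 0.1422 / (2*sin(15.56 deg))
d = 0.265054 nm
a = d * sqrt(h^2+k^2+l^2) = 0.265054 * sqrt(17)
a = 1.093 nm


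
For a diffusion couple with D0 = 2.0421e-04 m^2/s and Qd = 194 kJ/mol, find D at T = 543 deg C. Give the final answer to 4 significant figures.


D = D0 * exp(-Qd / (R*T))
T = 816.15 K
D = 2.0421e-04 * exp(-194e3 / (8.314 * 816.15))
D = 7.823e-17 m^2/s


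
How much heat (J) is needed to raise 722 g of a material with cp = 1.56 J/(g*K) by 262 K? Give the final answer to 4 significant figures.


Q = m * cp * dT
Q = 722 * 1.56 * 262
Q = 295100 J


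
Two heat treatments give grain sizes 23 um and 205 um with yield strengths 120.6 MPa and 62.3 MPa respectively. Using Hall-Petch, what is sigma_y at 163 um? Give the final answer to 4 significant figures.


sigma_y = sigma0 + k / sqrt(d)
1/sqrt(d1) = 1/sqrt(2.3e-05) = 208.514;  1/sqrt(d2) = 69.843
k = (sigma1 - sigma2) / (1/sqrt(d1) - 1/sqrt(d2)) = (120.6 - 62.3) / (208.514 - 69.843) = 0.420418 MPa*m^0.5
sigma0 = sigma1 - k/sqrt(d1) = 120.6 - 0.420418*208.514 = 32.9367 MPa
sigma_y(d3) = 32.9367 + 0.420418 / sqrt(1.63e-04) = 65.87 MPa


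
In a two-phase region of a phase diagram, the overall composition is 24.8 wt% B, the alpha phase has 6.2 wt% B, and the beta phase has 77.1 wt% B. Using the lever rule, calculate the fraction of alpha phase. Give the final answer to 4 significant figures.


f_alpha = (C_beta - C0) / (C_beta - C_alpha)
f_alpha = (77.1 - 24.8) / (77.1 - 6.2)
f_alpha = 0.7377


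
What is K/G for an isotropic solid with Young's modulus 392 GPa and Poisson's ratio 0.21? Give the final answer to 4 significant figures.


G = E / (2*(1+nu))
G = 392 / (2*(1+0.21)) = 161.983 GPa
K = E / (3*(1-2*nu))
K = 392 / (3*(1-2*0.21)) = 225.287 GPa
K/G = 225.287 / 161.983 = 1.391


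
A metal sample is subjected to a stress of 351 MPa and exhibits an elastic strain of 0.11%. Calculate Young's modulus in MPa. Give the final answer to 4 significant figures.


E = sigma / epsilon
epsilon = 0.11% = 1.1e-03
E = 351 / 1.1e-03
E = 319100 MPa


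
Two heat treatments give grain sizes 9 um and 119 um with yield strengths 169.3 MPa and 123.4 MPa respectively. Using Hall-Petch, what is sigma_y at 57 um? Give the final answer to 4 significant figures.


sigma_y = sigma0 + k / sqrt(d)
1/sqrt(d1) = 1/sqrt(9e-06) = 333.333;  1/sqrt(d2) = 91.6698
k = (sigma1 - sigma2) / (1/sqrt(d1) - 1/sqrt(d2)) = (169.3 - 123.4) / (333.333 - 91.6698) = 0.189934 MPa*m^0.5
sigma0 = sigma1 - k/sqrt(d1) = 169.3 - 0.189934*333.333 = 105.989 MPa
sigma_y(d3) = 105.989 + 0.189934 / sqrt(5.7e-05) = 131.1 MPa


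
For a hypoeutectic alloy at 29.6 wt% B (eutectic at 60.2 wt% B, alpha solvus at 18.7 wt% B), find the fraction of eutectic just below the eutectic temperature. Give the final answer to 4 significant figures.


f_primary = (C_e - C0) / (C_e - C_alpha_max)
f_primary = (60.2 - 29.6) / (60.2 - 18.7)
f_primary = 0.737349
f_eutectic = 1 - 0.737349 = 0.2627


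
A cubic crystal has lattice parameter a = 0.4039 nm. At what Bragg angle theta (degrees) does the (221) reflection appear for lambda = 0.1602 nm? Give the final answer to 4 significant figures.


d = a / sqrt(h^2+k^2+l^2)
d = 0.4039 / sqrt(9) = 0.134633 nm
lambda = 2*d*sin(theta)  =>  sin(theta) = lambda / (2*d)
sin(theta) = 0.1602 / (2 * 0.134633) = 0.594949
theta = 36.51 deg


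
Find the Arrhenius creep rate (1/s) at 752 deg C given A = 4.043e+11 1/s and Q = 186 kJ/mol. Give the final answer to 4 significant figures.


rate = A * exp(-Q / (R*T))
T = 752 + 273.15 = 1025.15 K
rate = 4.043e+11 * exp(-186e3 / (8.314 * 1025.15))
rate = 134.6 1/s


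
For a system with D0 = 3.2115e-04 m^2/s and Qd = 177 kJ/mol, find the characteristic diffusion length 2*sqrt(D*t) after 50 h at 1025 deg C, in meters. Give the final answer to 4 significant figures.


Step 1: D = D0 * exp(-Qd/(R*T))
T = 1298.15 K
D = 3.2115e-04 * exp(-177e3 / (8.314 * 1298.15)) = 2.42308e-11 m^2/s
Step 2: L = 2*sqrt(D*t)
t = 50 h = 180000 s
L = 2*sqrt(2.42308e-11 * 180000) = 4.177e-03 m


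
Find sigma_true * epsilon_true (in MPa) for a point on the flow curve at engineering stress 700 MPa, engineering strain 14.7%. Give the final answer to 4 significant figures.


sigma_true = sigma_eng * (1 + epsilon_eng)
sigma_true = 700 * (1 + 0.147) = 802.9 MPa
epsilon_true = ln(1 + epsilon_eng)
epsilon_true = ln(1 + 0.147) = 0.13715
sigma_true * epsilon_true = 802.9 * 0.13715 = 110.1 MPa


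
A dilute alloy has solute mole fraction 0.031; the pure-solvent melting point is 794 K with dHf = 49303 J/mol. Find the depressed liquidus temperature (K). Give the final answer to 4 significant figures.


dT = R*Tm^2*x / dHf
dT = 8.314 * 794^2 * 0.031 / 49303
dT = 3.29564 K
T_new = 794 - 3.29564 = 790.7 K


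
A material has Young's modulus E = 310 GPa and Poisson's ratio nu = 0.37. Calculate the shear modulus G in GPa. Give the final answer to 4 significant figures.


G = E / (2*(1+nu))
G = 310 / (2*(1+0.37))
G = 113.1 GPa


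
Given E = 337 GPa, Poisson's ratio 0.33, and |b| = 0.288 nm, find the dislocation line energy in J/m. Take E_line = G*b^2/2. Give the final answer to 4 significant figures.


Step 1: G = E / (2*(1+nu))
G = 337 / (2*(1+0.33)) = 126.692 GPa = 1.26692e+11 Pa
Step 2: E_line = G*b^2/2
b = 0.288 nm = 2.88e-10 m
E_line = 0.5 * 1.26692e+11 * (2.88e-10)^2 = 5.254e-09 J/m


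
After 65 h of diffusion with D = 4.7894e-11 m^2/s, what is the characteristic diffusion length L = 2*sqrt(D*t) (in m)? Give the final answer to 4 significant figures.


t = 65 hr = 234000 s
Diffusion length = 2*sqrt(D*t)
= 2*sqrt(4.7894e-11 * 234000)
= 6.695e-03 m


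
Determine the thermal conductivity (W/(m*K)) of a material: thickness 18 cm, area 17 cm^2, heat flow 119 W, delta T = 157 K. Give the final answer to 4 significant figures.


k = Q*L / (A*dT)
L = 0.18 m, A = 1.7e-03 m^2
k = 119 * 0.18 / (1.7e-03 * 157)
k = 80.25 W/(m*K)


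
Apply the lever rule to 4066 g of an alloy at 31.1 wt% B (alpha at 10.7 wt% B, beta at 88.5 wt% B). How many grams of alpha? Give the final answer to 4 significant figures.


f_alpha = (C_beta - C0) / (C_beta - C_alpha)
f_alpha = (88.5 - 31.1) / (88.5 - 10.7) = 0.737789
m_alpha = f_alpha * m_total = 0.737789 * 4066 = 3000 g


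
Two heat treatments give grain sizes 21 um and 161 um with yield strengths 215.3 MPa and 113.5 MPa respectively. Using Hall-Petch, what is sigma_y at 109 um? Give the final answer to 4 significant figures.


sigma_y = sigma0 + k / sqrt(d)
1/sqrt(d1) = 1/sqrt(2.1e-05) = 218.218;  1/sqrt(d2) = 78.811
k = (sigma1 - sigma2) / (1/sqrt(d1) - 1/sqrt(d2)) = (215.3 - 113.5) / (218.218 - 78.811) = 0.730237 MPa*m^0.5
sigma0 = sigma1 - k/sqrt(d1) = 215.3 - 0.730237*218.218 = 55.9493 MPa
sigma_y(d3) = 55.9493 + 0.730237 / sqrt(1.09e-04) = 125.9 MPa


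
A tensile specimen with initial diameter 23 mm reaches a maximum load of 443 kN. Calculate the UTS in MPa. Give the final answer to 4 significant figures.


A0 = pi*(d/2)^2 = pi*(23/2)^2 = 415.476 mm^2
UTS = F_max / A0 = 443*1000 / 415.476
UTS = 1066 MPa


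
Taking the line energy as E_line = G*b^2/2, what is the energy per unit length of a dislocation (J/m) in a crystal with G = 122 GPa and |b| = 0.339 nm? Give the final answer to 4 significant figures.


E = G*b^2/2
b = 0.339 nm = 3.39e-10 m
G = 122 GPa = 1.22e+11 Pa
E = 0.5 * 1.22e+11 * (3.39e-10)^2
E = 7.01e-09 J/m


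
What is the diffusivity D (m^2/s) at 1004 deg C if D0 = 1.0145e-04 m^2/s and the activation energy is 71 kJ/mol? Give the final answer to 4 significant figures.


D = D0 * exp(-Qd / (R*T))
T = 1277.15 K
D = 1.0145e-04 * exp(-71e3 / (8.314 * 1277.15))
D = 1.266e-07 m^2/s


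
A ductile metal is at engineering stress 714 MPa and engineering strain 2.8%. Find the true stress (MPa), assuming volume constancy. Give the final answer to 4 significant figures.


sigma_true = sigma_eng * (1 + epsilon_eng)
sigma_true = 714 * (1 + 0.028)
sigma_true = 734 MPa


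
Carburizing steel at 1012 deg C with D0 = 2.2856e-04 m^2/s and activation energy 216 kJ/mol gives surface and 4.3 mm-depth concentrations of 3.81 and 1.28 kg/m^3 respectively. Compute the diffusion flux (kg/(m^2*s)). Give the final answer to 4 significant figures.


Step 1: D = D0 * exp(-Qd/(R*T))
T = 1012 + 273.15 = 1285.15 K
D = 2.2856e-04 * exp(-216e3 / (8.314 * 1285.15)) = 3.79674e-13 m^2/s
Step 2: J = D * (C1 - C2) / dx
J = 3.79674e-13 * (3.81 - 1.28) / 4.3e-03
J = 2.234e-10 kg/(m^2*s)


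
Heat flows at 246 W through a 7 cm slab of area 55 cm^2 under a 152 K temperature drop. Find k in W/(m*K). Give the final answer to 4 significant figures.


k = Q*L / (A*dT)
L = 0.07 m, A = 5.5e-03 m^2
k = 246 * 0.07 / (5.5e-03 * 152)
k = 20.6 W/(m*K)


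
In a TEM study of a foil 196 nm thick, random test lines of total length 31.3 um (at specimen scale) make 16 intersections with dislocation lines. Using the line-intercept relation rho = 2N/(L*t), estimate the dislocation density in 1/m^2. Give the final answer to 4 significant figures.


rho = 2N / (L * t)
L = 31.3 um = 3.13e-05 m, t = 196 nm = 1.96e-07 m
rho = 2 * 16 / (3.13e-05 * 1.96e-07)
rho = 5.216e+12 1/m^2


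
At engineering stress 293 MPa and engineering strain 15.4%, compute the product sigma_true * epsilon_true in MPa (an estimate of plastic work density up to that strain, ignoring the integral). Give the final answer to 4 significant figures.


sigma_true = sigma_eng * (1 + epsilon_eng)
sigma_true = 293 * (1 + 0.154) = 338.122 MPa
epsilon_true = ln(1 + epsilon_eng)
epsilon_true = ln(1 + 0.154) = 0.143234
sigma_true * epsilon_true = 338.122 * 0.143234 = 48.43 MPa


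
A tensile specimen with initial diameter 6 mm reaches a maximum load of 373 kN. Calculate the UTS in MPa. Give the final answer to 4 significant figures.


A0 = pi*(d/2)^2 = pi*(6/2)^2 = 28.2743 mm^2
UTS = F_max / A0 = 373*1000 / 28.2743
UTS = 13190 MPa


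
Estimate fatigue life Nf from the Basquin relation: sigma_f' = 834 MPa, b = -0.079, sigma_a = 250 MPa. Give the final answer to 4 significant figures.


sigma_a = sigma_f' * (2*Nf)^b
2*Nf = (sigma_a / sigma_f')^(1/b)
2*Nf = (250 / 834)^(1/-0.079)
2*Nf = 4.1987e+06
Nf = 2.099e+06 cycles


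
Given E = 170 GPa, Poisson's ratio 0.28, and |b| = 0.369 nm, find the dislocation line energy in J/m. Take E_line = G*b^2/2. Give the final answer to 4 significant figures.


Step 1: G = E / (2*(1+nu))
G = 170 / (2*(1+0.28)) = 66.4063 GPa = 6.64063e+10 Pa
Step 2: E_line = G*b^2/2
b = 0.369 nm = 3.69e-10 m
E_line = 0.5 * 6.64063e+10 * (3.69e-10)^2 = 4.521e-09 J/m


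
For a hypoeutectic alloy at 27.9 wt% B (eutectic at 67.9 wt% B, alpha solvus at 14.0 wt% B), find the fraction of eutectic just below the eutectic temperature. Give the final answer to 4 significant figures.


f_primary = (C_e - C0) / (C_e - C_alpha_max)
f_primary = (67.9 - 27.9) / (67.9 - 14.0)
f_primary = 0.742115
f_eutectic = 1 - 0.742115 = 0.2579


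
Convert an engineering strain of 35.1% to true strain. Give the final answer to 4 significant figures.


epsilon_true = ln(1 + epsilon_eng)
epsilon_true = ln(1 + 0.351)
epsilon_true = 0.3008


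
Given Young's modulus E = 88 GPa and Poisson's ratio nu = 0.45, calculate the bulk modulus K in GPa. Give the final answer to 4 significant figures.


K = E / (3*(1-2*nu))
K = 88 / (3*(1-2*0.45))
K = 293.3 GPa


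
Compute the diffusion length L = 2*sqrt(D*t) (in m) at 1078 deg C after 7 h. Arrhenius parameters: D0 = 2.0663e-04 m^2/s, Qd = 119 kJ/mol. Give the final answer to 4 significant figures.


Step 1: D = D0 * exp(-Qd/(R*T))
T = 1351.15 K
D = 2.0663e-04 * exp(-119e3 / (8.314 * 1351.15)) = 5.18274e-09 m^2/s
Step 2: L = 2*sqrt(D*t)
t = 7 h = 25200 s
L = 2*sqrt(5.18274e-09 * 25200) = 0.02286 m


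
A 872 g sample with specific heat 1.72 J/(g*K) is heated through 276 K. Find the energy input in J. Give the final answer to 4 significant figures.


Q = m * cp * dT
Q = 872 * 1.72 * 276
Q = 414000 J


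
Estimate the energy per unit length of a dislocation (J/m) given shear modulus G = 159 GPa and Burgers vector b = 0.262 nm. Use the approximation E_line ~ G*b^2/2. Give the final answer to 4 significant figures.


E = G*b^2/2
b = 0.262 nm = 2.62e-10 m
G = 159 GPa = 1.59e+11 Pa
E = 0.5 * 1.59e+11 * (2.62e-10)^2
E = 5.457e-09 J/m


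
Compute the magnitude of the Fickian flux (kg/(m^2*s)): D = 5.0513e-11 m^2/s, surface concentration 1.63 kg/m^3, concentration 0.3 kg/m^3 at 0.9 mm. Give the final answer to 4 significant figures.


J = -D * (dC/dx) = D * (C1 - C2) / dx
J = 5.0513e-11 * (1.63 - 0.3) / 9e-04
J = 7.465e-08 kg/(m^2*s)


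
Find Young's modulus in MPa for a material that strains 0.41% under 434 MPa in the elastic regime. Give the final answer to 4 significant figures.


E = sigma / epsilon
epsilon = 0.41% = 4.1e-03
E = 434 / 4.1e-03
E = 105900 MPa


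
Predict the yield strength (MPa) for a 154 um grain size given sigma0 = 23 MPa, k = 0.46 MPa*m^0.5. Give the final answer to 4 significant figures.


sigma_y = sigma0 + k / sqrt(d)
d = 154 um = 1.54e-04 m
sigma_y = 23 + 0.46 / sqrt(1.54e-04)
sigma_y = 60.07 MPa


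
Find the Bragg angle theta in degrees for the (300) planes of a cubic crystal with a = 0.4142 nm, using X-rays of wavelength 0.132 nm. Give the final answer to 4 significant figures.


d = a / sqrt(h^2+k^2+l^2)
d = 0.4142 / sqrt(9) = 0.138067 nm
lambda = 2*d*sin(theta)  =>  sin(theta) = lambda / (2*d)
sin(theta) = 0.132 / (2 * 0.138067) = 0.47803
theta = 28.56 deg


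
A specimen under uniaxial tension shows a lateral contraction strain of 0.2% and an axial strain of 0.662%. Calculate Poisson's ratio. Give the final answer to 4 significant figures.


nu = -epsilon_lat / epsilon_axial
Lateral strain is contraction (negative), so using magnitudes:
nu = 0.2 / 0.662
nu = 0.3021


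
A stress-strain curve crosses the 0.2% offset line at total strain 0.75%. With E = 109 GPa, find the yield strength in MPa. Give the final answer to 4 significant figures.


Offset strain = 0.002
Elastic strain at yield = total_strain - offset = 7.5e-03 - 0.002 = 5.5e-03
sigma_y = E * elastic_strain = 109000 * 5.5e-03
sigma_y = 599.5 MPa


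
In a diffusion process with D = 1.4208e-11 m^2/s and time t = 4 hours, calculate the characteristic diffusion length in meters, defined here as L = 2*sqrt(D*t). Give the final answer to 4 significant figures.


t = 4 hr = 14400 s
Diffusion length = 2*sqrt(D*t)
= 2*sqrt(1.4208e-11 * 14400)
= 9.046e-04 m


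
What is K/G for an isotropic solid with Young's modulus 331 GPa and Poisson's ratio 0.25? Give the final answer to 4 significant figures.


G = E / (2*(1+nu))
G = 331 / (2*(1+0.25)) = 132.4 GPa
K = E / (3*(1-2*nu))
K = 331 / (3*(1-2*0.25)) = 220.667 GPa
K/G = 220.667 / 132.4 = 1.667


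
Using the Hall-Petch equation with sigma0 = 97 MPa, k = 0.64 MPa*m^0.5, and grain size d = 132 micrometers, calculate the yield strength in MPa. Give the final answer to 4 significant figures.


sigma_y = sigma0 + k / sqrt(d)
d = 132 um = 1.32e-04 m
sigma_y = 97 + 0.64 / sqrt(1.32e-04)
sigma_y = 152.7 MPa


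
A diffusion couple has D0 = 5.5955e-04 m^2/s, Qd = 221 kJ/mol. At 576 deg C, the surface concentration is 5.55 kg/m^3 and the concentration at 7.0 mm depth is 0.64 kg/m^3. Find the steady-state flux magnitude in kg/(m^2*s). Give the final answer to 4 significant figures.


Step 1: D = D0 * exp(-Qd/(R*T))
T = 576 + 273.15 = 849.15 K
D = 5.5955e-04 * exp(-221e3 / (8.314 * 849.15)) = 1.4215e-17 m^2/s
Step 2: J = D * (C1 - C2) / dx
J = 1.4215e-17 * (5.55 - 0.64) / 7e-03
J = 9.971e-15 kg/(m^2*s)


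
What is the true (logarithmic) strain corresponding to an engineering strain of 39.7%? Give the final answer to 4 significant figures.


epsilon_true = ln(1 + epsilon_eng)
epsilon_true = ln(1 + 0.397)
epsilon_true = 0.3343


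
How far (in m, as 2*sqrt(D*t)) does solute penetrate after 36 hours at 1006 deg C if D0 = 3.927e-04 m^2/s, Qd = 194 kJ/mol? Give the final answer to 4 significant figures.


Step 1: D = D0 * exp(-Qd/(R*T))
T = 1279.15 K
D = 3.927e-04 * exp(-194e3 / (8.314 * 1279.15)) = 4.69571e-12 m^2/s
Step 2: L = 2*sqrt(D*t)
t = 36 h = 129600 s
L = 2*sqrt(4.69571e-12 * 129600) = 1.56e-03 m


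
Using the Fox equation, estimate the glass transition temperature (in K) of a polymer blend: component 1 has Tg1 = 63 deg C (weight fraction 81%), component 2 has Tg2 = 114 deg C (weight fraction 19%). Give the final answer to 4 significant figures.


1/Tg = w1/Tg1 + w2/Tg2 (in Kelvin)
Tg1 = 336.15 K, Tg2 = 387.15 K
1/Tg = 0.81/336.15 + 0.19/387.15
Tg = 344.8 K


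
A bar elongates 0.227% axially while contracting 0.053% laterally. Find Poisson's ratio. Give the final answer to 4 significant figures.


nu = -epsilon_lat / epsilon_axial
Lateral strain is contraction (negative), so using magnitudes:
nu = 0.053 / 0.227
nu = 0.2335


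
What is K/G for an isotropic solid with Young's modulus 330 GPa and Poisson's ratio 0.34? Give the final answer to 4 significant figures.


G = E / (2*(1+nu))
G = 330 / (2*(1+0.34)) = 123.134 GPa
K = E / (3*(1-2*nu))
K = 330 / (3*(1-2*0.34)) = 343.75 GPa
K/G = 343.75 / 123.134 = 2.792


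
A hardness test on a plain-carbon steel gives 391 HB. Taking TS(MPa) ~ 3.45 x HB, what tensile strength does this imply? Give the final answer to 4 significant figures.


TS (MPa) = 3.45 * HB
TS = 3.45 * 391
TS = 1349 MPa


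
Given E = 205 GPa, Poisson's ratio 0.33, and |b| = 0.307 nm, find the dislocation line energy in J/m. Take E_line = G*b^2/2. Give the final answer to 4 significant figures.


Step 1: G = E / (2*(1+nu))
G = 205 / (2*(1+0.33)) = 77.0677 GPa = 7.70677e+10 Pa
Step 2: E_line = G*b^2/2
b = 0.307 nm = 3.07e-10 m
E_line = 0.5 * 7.70677e+10 * (3.07e-10)^2 = 3.632e-09 J/m


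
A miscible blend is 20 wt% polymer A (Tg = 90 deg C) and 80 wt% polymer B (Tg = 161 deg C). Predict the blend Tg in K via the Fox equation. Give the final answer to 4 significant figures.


1/Tg = w1/Tg1 + w2/Tg2 (in Kelvin)
Tg1 = 363.15 K, Tg2 = 434.15 K
1/Tg = 0.2/363.15 + 0.8/434.15
Tg = 417.8 K


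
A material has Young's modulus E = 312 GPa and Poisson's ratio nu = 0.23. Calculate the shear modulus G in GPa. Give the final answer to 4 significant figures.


G = E / (2*(1+nu))
G = 312 / (2*(1+0.23))
G = 126.8 GPa


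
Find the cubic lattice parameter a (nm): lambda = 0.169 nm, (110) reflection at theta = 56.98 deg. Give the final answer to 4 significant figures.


d = lambda / (2*sin(theta))
d = 0.169 / (2*sin(56.98 deg))
d = 0.100778 nm
a = d * sqrt(h^2+k^2+l^2) = 0.100778 * sqrt(2)
a = 0.1425 nm


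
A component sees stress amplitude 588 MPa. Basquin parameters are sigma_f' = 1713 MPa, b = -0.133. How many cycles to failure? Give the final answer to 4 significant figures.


sigma_a = sigma_f' * (2*Nf)^b
2*Nf = (sigma_a / sigma_f')^(1/b)
2*Nf = (588 / 1713)^(1/-0.133)
2*Nf = 3101.55
Nf = 1551 cycles


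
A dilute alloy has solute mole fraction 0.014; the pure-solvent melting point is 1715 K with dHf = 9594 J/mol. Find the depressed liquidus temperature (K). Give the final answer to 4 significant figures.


dT = R*Tm^2*x / dHf
dT = 8.314 * 1715^2 * 0.014 / 9594
dT = 35.6834 K
T_new = 1715 - 35.6834 = 1679 K


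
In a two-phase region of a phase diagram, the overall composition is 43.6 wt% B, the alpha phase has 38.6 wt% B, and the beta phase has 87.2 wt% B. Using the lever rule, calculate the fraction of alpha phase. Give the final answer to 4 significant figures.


f_alpha = (C_beta - C0) / (C_beta - C_alpha)
f_alpha = (87.2 - 43.6) / (87.2 - 38.6)
f_alpha = 0.8971


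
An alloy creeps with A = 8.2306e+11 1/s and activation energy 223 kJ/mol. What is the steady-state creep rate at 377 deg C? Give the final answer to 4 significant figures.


rate = A * exp(-Q / (R*T))
T = 377 + 273.15 = 650.15 K
rate = 8.2306e+11 * exp(-223e3 / (8.314 * 650.15))
rate = 9.964e-07 1/s


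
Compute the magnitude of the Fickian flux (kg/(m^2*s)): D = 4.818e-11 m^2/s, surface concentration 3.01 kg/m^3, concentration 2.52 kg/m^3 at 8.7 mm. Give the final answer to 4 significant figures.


J = -D * (dC/dx) = D * (C1 - C2) / dx
J = 4.818e-11 * (3.01 - 2.52) / 8.7e-03
J = 2.714e-09 kg/(m^2*s)


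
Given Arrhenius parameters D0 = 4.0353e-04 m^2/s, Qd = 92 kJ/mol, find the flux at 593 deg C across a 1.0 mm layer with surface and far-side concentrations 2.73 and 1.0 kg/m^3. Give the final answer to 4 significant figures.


Step 1: D = D0 * exp(-Qd/(R*T))
T = 593 + 273.15 = 866.15 K
D = 4.0353e-04 * exp(-92e3 / (8.314 * 866.15)) = 1.14146e-09 m^2/s
Step 2: J = D * (C1 - C2) / dx
J = 1.14146e-09 * (2.73 - 1.0) / 1e-03
J = 1.975e-06 kg/(m^2*s)


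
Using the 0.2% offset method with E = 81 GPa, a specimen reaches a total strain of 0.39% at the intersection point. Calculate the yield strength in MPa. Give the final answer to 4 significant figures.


Offset strain = 0.002
Elastic strain at yield = total_strain - offset = 3.9e-03 - 0.002 = 1.9e-03
sigma_y = E * elastic_strain = 81000 * 1.9e-03
sigma_y = 153.9 MPa


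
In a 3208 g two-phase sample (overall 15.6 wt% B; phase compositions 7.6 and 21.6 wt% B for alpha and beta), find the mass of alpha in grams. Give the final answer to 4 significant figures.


f_alpha = (C_beta - C0) / (C_beta - C_alpha)
f_alpha = (21.6 - 15.6) / (21.6 - 7.6) = 0.428571
m_alpha = f_alpha * m_total = 0.428571 * 3208 = 1375 g


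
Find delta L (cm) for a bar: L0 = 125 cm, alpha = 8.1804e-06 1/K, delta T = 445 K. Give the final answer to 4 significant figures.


dL = L0 * alpha * dT
dL = 125 * 8.1804e-06 * 445
dL = 0.455 cm


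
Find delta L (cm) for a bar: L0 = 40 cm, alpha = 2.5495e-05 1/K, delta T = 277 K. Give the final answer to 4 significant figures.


dL = L0 * alpha * dT
dL = 40 * 2.5495e-05 * 277
dL = 0.2825 cm


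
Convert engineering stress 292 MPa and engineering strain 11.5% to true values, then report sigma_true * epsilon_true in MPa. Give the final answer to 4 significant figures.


sigma_true = sigma_eng * (1 + epsilon_eng)
sigma_true = 292 * (1 + 0.115) = 325.58 MPa
epsilon_true = ln(1 + epsilon_eng)
epsilon_true = ln(1 + 0.115) = 0.108854
sigma_true * epsilon_true = 325.58 * 0.108854 = 35.44 MPa


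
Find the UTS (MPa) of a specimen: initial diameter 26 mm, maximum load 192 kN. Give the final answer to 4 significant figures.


A0 = pi*(d/2)^2 = pi*(26/2)^2 = 530.929 mm^2
UTS = F_max / A0 = 192*1000 / 530.929
UTS = 361.6 MPa


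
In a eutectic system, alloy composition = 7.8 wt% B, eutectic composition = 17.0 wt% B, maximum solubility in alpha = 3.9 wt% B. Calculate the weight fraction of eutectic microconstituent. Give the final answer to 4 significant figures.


f_primary = (C_e - C0) / (C_e - C_alpha_max)
f_primary = (17.0 - 7.8) / (17.0 - 3.9)
f_primary = 0.70229
f_eutectic = 1 - 0.70229 = 0.2977


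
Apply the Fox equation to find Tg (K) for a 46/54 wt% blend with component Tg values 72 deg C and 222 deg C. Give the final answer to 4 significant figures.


1/Tg = w1/Tg1 + w2/Tg2 (in Kelvin)
Tg1 = 345.15 K, Tg2 = 495.15 K
1/Tg = 0.46/345.15 + 0.54/495.15
Tg = 412.7 K


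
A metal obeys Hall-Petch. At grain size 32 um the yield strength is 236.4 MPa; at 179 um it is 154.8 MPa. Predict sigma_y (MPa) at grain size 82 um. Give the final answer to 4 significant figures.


sigma_y = sigma0 + k / sqrt(d)
1/sqrt(d1) = 1/sqrt(3.2e-05) = 176.777;  1/sqrt(d2) = 74.7435
k = (sigma1 - sigma2) / (1/sqrt(d1) - 1/sqrt(d2)) = (236.4 - 154.8) / (176.777 - 74.7435) = 0.79974 MPa*m^0.5
sigma0 = sigma1 - k/sqrt(d1) = 236.4 - 0.79974*176.777 = 95.0246 MPa
sigma_y(d3) = 95.0246 + 0.79974 / sqrt(8.2e-05) = 183.3 MPa


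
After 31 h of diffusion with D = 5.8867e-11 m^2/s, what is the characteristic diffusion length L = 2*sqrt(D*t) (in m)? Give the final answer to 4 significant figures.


t = 31 hr = 111600 s
Diffusion length = 2*sqrt(D*t)
= 2*sqrt(5.8867e-11 * 111600)
= 5.126e-03 m


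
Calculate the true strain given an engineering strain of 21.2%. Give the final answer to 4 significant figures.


epsilon_true = ln(1 + epsilon_eng)
epsilon_true = ln(1 + 0.212)
epsilon_true = 0.1923


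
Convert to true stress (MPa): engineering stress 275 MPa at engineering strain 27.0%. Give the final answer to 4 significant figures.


sigma_true = sigma_eng * (1 + epsilon_eng)
sigma_true = 275 * (1 + 0.27)
sigma_true = 349.3 MPa


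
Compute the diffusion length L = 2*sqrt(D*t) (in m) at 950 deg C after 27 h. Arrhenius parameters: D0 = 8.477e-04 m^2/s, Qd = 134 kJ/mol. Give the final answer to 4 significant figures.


Step 1: D = D0 * exp(-Qd/(R*T))
T = 1223.15 K
D = 8.477e-04 * exp(-134e3 / (8.314 * 1223.15)) = 1.60533e-09 m^2/s
Step 2: L = 2*sqrt(D*t)
t = 27 h = 97200 s
L = 2*sqrt(1.60533e-09 * 97200) = 0.02498 m


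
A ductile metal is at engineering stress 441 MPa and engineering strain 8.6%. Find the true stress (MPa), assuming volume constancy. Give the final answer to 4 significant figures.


sigma_true = sigma_eng * (1 + epsilon_eng)
sigma_true = 441 * (1 + 0.086)
sigma_true = 478.9 MPa


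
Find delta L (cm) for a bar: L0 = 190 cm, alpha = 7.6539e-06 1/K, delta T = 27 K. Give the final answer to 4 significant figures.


dL = L0 * alpha * dT
dL = 190 * 7.6539e-06 * 27
dL = 0.03926 cm


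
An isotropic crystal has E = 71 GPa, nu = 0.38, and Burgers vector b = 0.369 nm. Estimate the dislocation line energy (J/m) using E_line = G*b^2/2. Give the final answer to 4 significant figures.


Step 1: G = E / (2*(1+nu))
G = 71 / (2*(1+0.38)) = 25.7246 GPa = 2.57246e+10 Pa
Step 2: E_line = G*b^2/2
b = 0.369 nm = 3.69e-10 m
E_line = 0.5 * 2.57246e+10 * (3.69e-10)^2 = 1.751e-09 J/m


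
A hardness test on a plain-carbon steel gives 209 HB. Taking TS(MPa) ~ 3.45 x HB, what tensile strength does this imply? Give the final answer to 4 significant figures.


TS (MPa) = 3.45 * HB
TS = 3.45 * 209
TS = 721.1 MPa


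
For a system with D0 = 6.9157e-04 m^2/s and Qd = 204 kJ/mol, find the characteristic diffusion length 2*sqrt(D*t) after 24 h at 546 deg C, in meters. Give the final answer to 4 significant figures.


Step 1: D = D0 * exp(-Qd/(R*T))
T = 819.15 K
D = 6.9157e-04 * exp(-204e3 / (8.314 * 819.15)) = 6.77521e-17 m^2/s
Step 2: L = 2*sqrt(D*t)
t = 24 h = 86400 s
L = 2*sqrt(6.77521e-17 * 86400) = 4.839e-06 m


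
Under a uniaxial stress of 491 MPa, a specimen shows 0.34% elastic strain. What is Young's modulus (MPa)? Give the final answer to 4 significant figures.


E = sigma / epsilon
epsilon = 0.34% = 3.4e-03
E = 491 / 3.4e-03
E = 144400 MPa


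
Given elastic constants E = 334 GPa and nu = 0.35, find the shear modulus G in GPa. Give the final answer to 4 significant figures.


G = E / (2*(1+nu))
G = 334 / (2*(1+0.35))
G = 123.7 GPa


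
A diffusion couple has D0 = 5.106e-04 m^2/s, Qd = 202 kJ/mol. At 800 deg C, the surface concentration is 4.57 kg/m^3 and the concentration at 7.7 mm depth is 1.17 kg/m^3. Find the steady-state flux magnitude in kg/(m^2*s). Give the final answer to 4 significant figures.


Step 1: D = D0 * exp(-Qd/(R*T))
T = 800 + 273.15 = 1073.15 K
D = 5.106e-04 * exp(-202e3 / (8.314 * 1073.15)) = 7.50848e-14 m^2/s
Step 2: J = D * (C1 - C2) / dx
J = 7.50848e-14 * (4.57 - 1.17) / 7.7e-03
J = 3.315e-11 kg/(m^2*s)


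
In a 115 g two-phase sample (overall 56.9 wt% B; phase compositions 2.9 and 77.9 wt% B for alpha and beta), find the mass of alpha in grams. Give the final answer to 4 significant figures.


f_alpha = (C_beta - C0) / (C_beta - C_alpha)
f_alpha = (77.9 - 56.9) / (77.9 - 2.9) = 0.28
m_alpha = f_alpha * m_total = 0.28 * 115 = 32.2 g


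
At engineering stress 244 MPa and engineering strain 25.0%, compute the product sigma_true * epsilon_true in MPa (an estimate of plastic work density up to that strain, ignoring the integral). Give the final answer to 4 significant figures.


sigma_true = sigma_eng * (1 + epsilon_eng)
sigma_true = 244 * (1 + 0.25) = 305 MPa
epsilon_true = ln(1 + epsilon_eng)
epsilon_true = ln(1 + 0.25) = 0.223144
sigma_true * epsilon_true = 305 * 0.223144 = 68.06 MPa


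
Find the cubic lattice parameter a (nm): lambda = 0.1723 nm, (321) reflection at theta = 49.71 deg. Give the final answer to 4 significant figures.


d = lambda / (2*sin(theta))
d = 0.1723 / (2*sin(49.71 deg))
d = 0.112942 nm
a = d * sqrt(h^2+k^2+l^2) = 0.112942 * sqrt(14)
a = 0.4226 nm


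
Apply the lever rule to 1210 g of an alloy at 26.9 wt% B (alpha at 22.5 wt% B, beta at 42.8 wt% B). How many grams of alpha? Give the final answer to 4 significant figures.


f_alpha = (C_beta - C0) / (C_beta - C_alpha)
f_alpha = (42.8 - 26.9) / (42.8 - 22.5) = 0.783251
m_alpha = f_alpha * m_total = 0.783251 * 1210 = 947.7 g


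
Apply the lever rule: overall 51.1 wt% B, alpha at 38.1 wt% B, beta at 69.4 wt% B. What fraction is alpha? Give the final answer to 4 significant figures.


f_alpha = (C_beta - C0) / (C_beta - C_alpha)
f_alpha = (69.4 - 51.1) / (69.4 - 38.1)
f_alpha = 0.5847


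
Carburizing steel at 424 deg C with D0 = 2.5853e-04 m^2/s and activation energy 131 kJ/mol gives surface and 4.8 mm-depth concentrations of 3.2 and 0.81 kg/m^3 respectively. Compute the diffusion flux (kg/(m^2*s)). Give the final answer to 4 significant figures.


Step 1: D = D0 * exp(-Qd/(R*T))
T = 424 + 273.15 = 697.15 K
D = 2.5853e-04 * exp(-131e3 / (8.314 * 697.15)) = 3.95234e-14 m^2/s
Step 2: J = D * (C1 - C2) / dx
J = 3.95234e-14 * (3.2 - 0.81) / 4.8e-03
J = 1.968e-11 kg/(m^2*s)


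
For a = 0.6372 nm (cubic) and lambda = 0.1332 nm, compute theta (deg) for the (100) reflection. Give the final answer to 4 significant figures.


d = a / sqrt(h^2+k^2+l^2)
d = 0.6372 / sqrt(1) = 0.6372 nm
lambda = 2*d*sin(theta)  =>  sin(theta) = lambda / (2*d)
sin(theta) = 0.1332 / (2 * 0.6372) = 0.10452
theta = 5.999 deg
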